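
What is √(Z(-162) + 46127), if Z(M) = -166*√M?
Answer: √(46127 - 1494*I*√2) ≈ 214.83 - 4.9175*I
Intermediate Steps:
√(Z(-162) + 46127) = √(-1494*I*√2 + 46127) = √(46127 - 1494*I*√2)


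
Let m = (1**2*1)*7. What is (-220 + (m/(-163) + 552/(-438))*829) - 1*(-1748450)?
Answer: 20789333467/11899 ≈ 1.7472e+6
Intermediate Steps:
m = 7 (m = (1*1)*7 = 1*7 = 7)
(-220 + (m/(-163) + 552/(-438))*829) - 1*(-1748450) = (-220 + (7/(-163) + 552/(-438))*829) - 1*(-1748450) = (-220 + (7*(-1/163) + 552*(-1/438))*829) + 1748450 = (-220 + (-7/163 - 92/73)*829) + 1748450 = (-220 - 15507/11899*829) + 1748450 = (-220 - 12855303/11899) + 1748450 = -15473083/11899 + 1748450 = 20789333467/11899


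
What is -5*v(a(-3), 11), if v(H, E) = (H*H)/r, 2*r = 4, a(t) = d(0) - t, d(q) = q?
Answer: -45/2 ≈ -22.500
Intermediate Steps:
a(t) = -t (a(t) = 0 - t = -t)
r = 2 (r = (½)*4 = 2)
v(H, E) = H²/2 (v(H, E) = (H*H)/2 = H²*(½) = H²/2)
-5*v(a(-3), 11) = -5*(-1*(-3))²/2 = -5*3²/2 = -5*9/2 = -45/2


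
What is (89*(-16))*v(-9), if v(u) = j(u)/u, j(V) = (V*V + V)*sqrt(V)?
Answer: 34176*I ≈ 34176.0*I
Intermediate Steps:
j(V) = sqrt(V)*(V + V**2) (j(V) = (V**2 + V)*sqrt(V) = (V + V**2)*sqrt(V) = sqrt(V)*(V + V**2))
v(u) = sqrt(u)*(1 + u) (v(u) = (u**(3/2)*(1 + u))/u = sqrt(u)*(1 + u))
(89*(-16))*v(-9) = (89*(-16))*(sqrt(-9)*(1 - 9)) = -1424*3*I*(-8) = -(-34176)*I = 34176*I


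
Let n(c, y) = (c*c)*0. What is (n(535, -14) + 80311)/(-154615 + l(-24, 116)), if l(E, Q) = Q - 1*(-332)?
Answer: -80311/154167 ≈ -0.52094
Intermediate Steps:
n(c, y) = 0 (n(c, y) = c²*0 = 0)
l(E, Q) = 332 + Q (l(E, Q) = Q + 332 = 332 + Q)
(n(535, -14) + 80311)/(-154615 + l(-24, 116)) = (0 + 80311)/(-154615 + (332 + 116)) = 80311/(-154615 + 448) = 80311/(-154167) = 80311*(-1/154167) = -80311/154167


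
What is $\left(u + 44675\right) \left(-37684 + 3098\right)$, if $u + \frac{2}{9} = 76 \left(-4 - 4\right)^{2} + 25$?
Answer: $- \frac{15427915364}{9} \approx -1.7142 \cdot 10^{9}$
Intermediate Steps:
$u = \frac{43999}{9}$ ($u = - \frac{2}{9} + \left(76 \left(-4 - 4\right)^{2} + 25\right) = - \frac{2}{9} + \left(76 \left(-8\right)^{2} + 25\right) = - \frac{2}{9} + \left(76 \cdot 64 + 25\right) = - \frac{2}{9} + \left(4864 + 25\right) = - \frac{2}{9} + 4889 = \frac{43999}{9} \approx 4888.8$)
$\left(u + 44675\right) \left(-37684 + 3098\right) = \left(\frac{43999}{9} + 44675\right) \left(-37684 + 3098\right) = \frac{446074}{9} \left(-34586\right) = - \frac{15427915364}{9}$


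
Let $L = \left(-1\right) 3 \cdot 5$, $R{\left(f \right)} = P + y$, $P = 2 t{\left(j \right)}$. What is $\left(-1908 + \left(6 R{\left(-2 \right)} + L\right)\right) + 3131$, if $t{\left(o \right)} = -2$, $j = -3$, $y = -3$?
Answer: $1166$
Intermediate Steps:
$P = -4$ ($P = 2 \left(-2\right) = -4$)
$R{\left(f \right)} = -7$ ($R{\left(f \right)} = -4 - 3 = -7$)
$L = -15$ ($L = \left(-3\right) 5 = -15$)
$\left(-1908 + \left(6 R{\left(-2 \right)} + L\right)\right) + 3131 = \left(-1908 + \left(6 \left(-7\right) - 15\right)\right) + 3131 = \left(-1908 - 57\right) + 3131 = -1965 + 3131 = 1166$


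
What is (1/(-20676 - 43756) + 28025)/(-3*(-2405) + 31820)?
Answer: 1805706799/2515103120 ≈ 0.71795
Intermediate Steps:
(1/(-20676 - 43756) + 28025)/(-3*(-2405) + 31820) = (1/(-64432) + 28025)/(7215 + 31820) = (-1/64432 + 28025)/39035 = (1805706799/64432)*(1/39035) = 1805706799/2515103120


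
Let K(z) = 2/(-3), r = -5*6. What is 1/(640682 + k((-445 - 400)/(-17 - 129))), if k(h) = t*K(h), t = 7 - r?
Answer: 3/1921972 ≈ 1.5609e-6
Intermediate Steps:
r = -30
K(z) = -2/3 (K(z) = 2*(-1/3) = -2/3)
t = 37 (t = 7 - 1*(-30) = 7 + 30 = 37)
k(h) = -74/3 (k(h) = 37*(-2/3) = -74/3)
1/(640682 + k((-445 - 400)/(-17 - 129))) = 1/(640682 - 74/3) = 1/(1921972/3) = 3/1921972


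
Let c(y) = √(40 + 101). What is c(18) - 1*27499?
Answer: -27499 + √141 ≈ -27487.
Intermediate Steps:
c(y) = √141
c(18) - 1*27499 = √141 - 1*27499 = √141 - 27499 = -27499 + √141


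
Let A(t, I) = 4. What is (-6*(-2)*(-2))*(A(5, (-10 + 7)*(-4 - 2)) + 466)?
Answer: -11280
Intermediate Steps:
(-6*(-2)*(-2))*(A(5, (-10 + 7)*(-4 - 2)) + 466) = (-6*(-2)*(-2))*(4 + 466) = (12*(-2))*470 = -24*470 = -11280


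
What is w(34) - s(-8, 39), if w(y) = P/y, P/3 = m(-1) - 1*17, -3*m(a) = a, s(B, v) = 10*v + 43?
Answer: -7386/17 ≈ -434.47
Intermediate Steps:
s(B, v) = 43 + 10*v
m(a) = -a/3
P = -50 (P = 3*(-1/3*(-1) - 1*17) = 3*(1/3 - 17) = 3*(-50/3) = -50)
w(y) = -50/y
w(34) - s(-8, 39) = -50/34 - (43 + 10*39) = -50*1/34 - (43 + 390) = -25/17 - 1*433 = -25/17 - 433 = -7386/17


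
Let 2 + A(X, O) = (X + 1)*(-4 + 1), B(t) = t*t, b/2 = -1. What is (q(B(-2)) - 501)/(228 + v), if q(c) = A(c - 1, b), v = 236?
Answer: -515/464 ≈ -1.1099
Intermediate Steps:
b = -2 (b = 2*(-1) = -2)
B(t) = t²
A(X, O) = -5 - 3*X (A(X, O) = -2 + (X + 1)*(-4 + 1) = -2 + (1 + X)*(-3) = -2 + (-3 - 3*X) = -5 - 3*X)
q(c) = -2 - 3*c (q(c) = -5 - 3*(c - 1) = -5 - 3*(-1 + c) = -5 + (3 - 3*c) = -2 - 3*c)
(q(B(-2)) - 501)/(228 + v) = ((-2 - 3*(-2)²) - 501)/(228 + 236) = ((-2 - 3*4) - 501)/464 = ((-2 - 12) - 501)*(1/464) = (-14 - 501)*(1/464) = -515*1/464 = -515/464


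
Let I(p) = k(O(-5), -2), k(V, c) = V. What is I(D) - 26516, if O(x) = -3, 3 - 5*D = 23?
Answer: -26519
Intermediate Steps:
D = -4 (D = 3/5 - 1/5*23 = 3/5 - 23/5 = -4)
I(p) = -3
I(D) - 26516 = -3 - 26516 = -26519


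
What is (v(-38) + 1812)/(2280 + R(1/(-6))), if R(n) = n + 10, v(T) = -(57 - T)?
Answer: 10302/13739 ≈ 0.74984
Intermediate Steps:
v(T) = -57 + T
R(n) = 10 + n
(v(-38) + 1812)/(2280 + R(1/(-6))) = ((-57 - 38) + 1812)/(2280 + (10 + 1/(-6))) = (-95 + 1812)/(2280 + (10 - ⅙)) = 1717/(2280 + 59/6) = 1717/(13739/6) = 1717*(6/13739) = 10302/13739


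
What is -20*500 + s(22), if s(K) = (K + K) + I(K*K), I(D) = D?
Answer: -9472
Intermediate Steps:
s(K) = K² + 2*K (s(K) = (K + K) + K*K = 2*K + K² = K² + 2*K)
-20*500 + s(22) = -20*500 + 22*(2 + 22) = -10000 + 22*24 = -10000 + 528 = -9472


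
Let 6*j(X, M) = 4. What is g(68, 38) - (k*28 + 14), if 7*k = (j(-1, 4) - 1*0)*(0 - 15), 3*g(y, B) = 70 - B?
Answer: 110/3 ≈ 36.667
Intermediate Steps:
j(X, M) = ⅔ (j(X, M) = (⅙)*4 = ⅔)
g(y, B) = 70/3 - B/3 (g(y, B) = (70 - B)/3 = 70/3 - B/3)
k = -10/7 (k = ((⅔ - 1*0)*(0 - 15))/7 = ((⅔ + 0)*(-15))/7 = ((⅔)*(-15))/7 = (⅐)*(-10) = -10/7 ≈ -1.4286)
g(68, 38) - (k*28 + 14) = (70/3 - ⅓*38) - (-10/7*28 + 14) = (70/3 - 38/3) - (-40 + 14) = 32/3 - 1*(-26) = 32/3 + 26 = 110/3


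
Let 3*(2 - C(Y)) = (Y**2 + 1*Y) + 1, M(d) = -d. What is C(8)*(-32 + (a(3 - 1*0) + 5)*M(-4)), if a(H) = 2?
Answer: 268/3 ≈ 89.333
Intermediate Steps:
C(Y) = 5/3 - Y/3 - Y**2/3 (C(Y) = 2 - ((Y**2 + 1*Y) + 1)/3 = 2 - ((Y**2 + Y) + 1)/3 = 2 - ((Y + Y**2) + 1)/3 = 2 - (1 + Y + Y**2)/3 = 2 + (-1/3 - Y/3 - Y**2/3) = 5/3 - Y/3 - Y**2/3)
C(8)*(-32 + (a(3 - 1*0) + 5)*M(-4)) = (5/3 - 1/3*8 - 1/3*8**2)*(-32 + (2 + 5)*(-1*(-4))) = (5/3 - 8/3 - 1/3*64)*(-32 + 7*4) = (5/3 - 8/3 - 64/3)*(-32 + 28) = -67/3*(-4) = 268/3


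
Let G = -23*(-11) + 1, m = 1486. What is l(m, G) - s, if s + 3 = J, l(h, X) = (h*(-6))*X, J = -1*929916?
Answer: -1334745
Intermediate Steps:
G = 254 (G = 253 + 1 = 254)
J = -929916
l(h, X) = -6*X*h (l(h, X) = (-6*h)*X = -6*X*h)
s = -929919 (s = -3 - 929916 = -929919)
l(m, G) - s = -6*254*1486 - 1*(-929919) = -2264664 + 929919 = -1334745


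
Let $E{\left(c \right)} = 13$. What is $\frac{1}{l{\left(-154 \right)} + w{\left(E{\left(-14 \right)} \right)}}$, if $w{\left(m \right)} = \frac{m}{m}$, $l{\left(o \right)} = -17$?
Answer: $- \frac{1}{16} \approx -0.0625$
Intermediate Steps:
$w{\left(m \right)} = 1$
$\frac{1}{l{\left(-154 \right)} + w{\left(E{\left(-14 \right)} \right)}} = \frac{1}{-17 + 1} = \frac{1}{-16} = - \frac{1}{16}$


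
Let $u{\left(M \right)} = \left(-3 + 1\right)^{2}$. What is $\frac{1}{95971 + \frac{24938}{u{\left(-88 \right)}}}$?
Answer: $\frac{2}{204411} \approx 9.7842 \cdot 10^{-6}$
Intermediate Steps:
$u{\left(M \right)} = 4$ ($u{\left(M \right)} = \left(-2\right)^{2} = 4$)
$\frac{1}{95971 + \frac{24938}{u{\left(-88 \right)}}} = \frac{1}{95971 + \frac{24938}{4}} = \frac{1}{95971 + 24938 \cdot \frac{1}{4}} = \frac{1}{95971 + \frac{12469}{2}} = \frac{1}{\frac{204411}{2}} = \frac{2}{204411}$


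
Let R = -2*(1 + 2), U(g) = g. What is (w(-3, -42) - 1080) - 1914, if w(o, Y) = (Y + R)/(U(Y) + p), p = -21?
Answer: -62858/21 ≈ -2993.2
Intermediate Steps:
R = -6 (R = -2*3 = -6)
w(o, Y) = (-6 + Y)/(-21 + Y) (w(o, Y) = (Y - 6)/(Y - 21) = (-6 + Y)/(-21 + Y))
(w(-3, -42) - 1080) - 1914 = ((-6 - 42)/(-21 - 42) - 1080) - 1914 = (-48/(-63) - 1080) - 1914 = (-1/63*(-48) - 1080) - 1914 = (16/21 - 1080) - 1914 = -22664/21 - 1914 = -62858/21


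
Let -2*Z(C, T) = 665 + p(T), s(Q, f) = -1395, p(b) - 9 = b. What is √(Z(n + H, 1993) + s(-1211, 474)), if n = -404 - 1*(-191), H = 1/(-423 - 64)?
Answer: I*√10914/2 ≈ 52.235*I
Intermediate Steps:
p(b) = 9 + b
H = -1/487 (H = 1/(-487) = -1/487 ≈ -0.0020534)
n = -213 (n = -404 + 191 = -213)
Z(C, T) = -337 - T/2 (Z(C, T) = -(665 + (9 + T))/2 = -(674 + T)/2 = -337 - T/2)
√(Z(n + H, 1993) + s(-1211, 474)) = √((-337 - ½*1993) - 1395) = √((-337 - 1993/2) - 1395) = √(-2667/2 - 1395) = √(-5457/2) = I*√10914/2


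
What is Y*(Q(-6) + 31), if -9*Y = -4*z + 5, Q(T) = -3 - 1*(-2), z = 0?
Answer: -50/3 ≈ -16.667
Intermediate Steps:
Q(T) = -1 (Q(T) = -3 + 2 = -1)
Y = -5/9 (Y = -(-4*0 + 5)/9 = -(0 + 5)/9 = -⅑*5 = -5/9 ≈ -0.55556)
Y*(Q(-6) + 31) = -5*(-1 + 31)/9 = -5/9*30 = -50/3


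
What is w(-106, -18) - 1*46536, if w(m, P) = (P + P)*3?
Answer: -46644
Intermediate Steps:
w(m, P) = 6*P (w(m, P) = (2*P)*3 = 6*P)
w(-106, -18) - 1*46536 = 6*(-18) - 1*46536 = -108 - 46536 = -46644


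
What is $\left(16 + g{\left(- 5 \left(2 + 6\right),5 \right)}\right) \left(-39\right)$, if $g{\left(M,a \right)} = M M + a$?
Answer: $-63219$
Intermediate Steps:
$g{\left(M,a \right)} = a + M^{2}$ ($g{\left(M,a \right)} = M^{2} + a = a + M^{2}$)
$\left(16 + g{\left(- 5 \left(2 + 6\right),5 \right)}\right) \left(-39\right) = \left(16 + \left(5 + \left(- 5 \left(2 + 6\right)\right)^{2}\right)\right) \left(-39\right) = \left(16 + \left(5 + \left(\left(-5\right) 8\right)^{2}\right)\right) \left(-39\right) = \left(16 + \left(5 + \left(-40\right)^{2}\right)\right) \left(-39\right) = \left(16 + \left(5 + 1600\right)\right) \left(-39\right) = \left(16 + 1605\right) \left(-39\right) = 1621 \left(-39\right) = -63219$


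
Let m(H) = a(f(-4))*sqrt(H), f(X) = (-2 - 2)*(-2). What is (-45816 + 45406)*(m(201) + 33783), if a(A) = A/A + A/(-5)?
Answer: -13851030 + 246*sqrt(201) ≈ -1.3848e+7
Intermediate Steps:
f(X) = 8 (f(X) = -4*(-2) = 8)
a(A) = 1 - A/5 (a(A) = 1 + A*(-1/5) = 1 - A/5)
m(H) = -3*sqrt(H)/5 (m(H) = (1 - 1/5*8)*sqrt(H) = (1 - 8/5)*sqrt(H) = -3*sqrt(H)/5)
(-45816 + 45406)*(m(201) + 33783) = (-45816 + 45406)*(-3*sqrt(201)/5 + 33783) = -410*(33783 - 3*sqrt(201)/5) = -13851030 + 246*sqrt(201)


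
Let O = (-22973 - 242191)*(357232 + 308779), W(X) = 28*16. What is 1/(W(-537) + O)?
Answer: -1/176602140356 ≈ -5.6624e-12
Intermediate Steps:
W(X) = 448
O = -176602140804 (O = -265164*666011 = -176602140804)
1/(W(-537) + O) = 1/(448 - 176602140804) = 1/(-176602140356) = -1/176602140356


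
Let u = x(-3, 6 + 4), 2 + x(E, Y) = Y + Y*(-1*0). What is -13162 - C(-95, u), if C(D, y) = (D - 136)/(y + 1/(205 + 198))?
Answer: -14118119/1075 ≈ -13133.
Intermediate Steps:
x(E, Y) = -2 + Y (x(E, Y) = -2 + (Y + Y*(-1*0)) = -2 + (Y + Y*0) = -2 + (Y + 0) = -2 + Y)
u = 8 (u = -2 + (6 + 4) = -2 + 10 = 8)
C(D, y) = (-136 + D)/(1/403 + y) (C(D, y) = (-136 + D)/(y + 1/403) = (-136 + D)/(1/403 + y))
-13162 - C(-95, u) = -13162 - 403*(-136 - 95)/(1 + 403*8) = -13162 - 403*(-231)/(1 + 3224) = -13162 - 403*(-231)/3225 = -13162 - 1*(-31031/1075) = -13162 + 31031/1075 = -14118119/1075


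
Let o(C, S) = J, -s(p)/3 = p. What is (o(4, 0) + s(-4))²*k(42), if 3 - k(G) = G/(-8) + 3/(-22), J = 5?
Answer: 106641/44 ≈ 2423.7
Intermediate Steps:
s(p) = -3*p
k(G) = 69/22 + G/8 (k(G) = 3 - (G/(-8) + 3/(-22)) = 3 - (G*(-⅛) + 3*(-1/22)) = 3 - (-G/8 - 3/22) = 3 - (-3/22 - G/8) = 3 + (3/22 + G/8) = 69/22 + G/8)
o(C, S) = 5
(o(4, 0) + s(-4))²*k(42) = (5 - 3*(-4))²*(69/22 + (⅛)*42) = (5 + 12)²*(69/22 + 21/4) = 17²*(369/44) = 289*(369/44) = 106641/44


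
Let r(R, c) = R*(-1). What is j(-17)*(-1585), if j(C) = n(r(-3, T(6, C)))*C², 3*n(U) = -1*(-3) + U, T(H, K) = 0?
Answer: -916130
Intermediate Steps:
r(R, c) = -R
n(U) = 1 + U/3 (n(U) = (-1*(-3) + U)/3 = (3 + U)/3 = 1 + U/3)
j(C) = 2*C² (j(C) = (1 + (-1*(-3))/3)*C² = (1 + (⅓)*3)*C² = (1 + 1)*C² = 2*C²)
j(-17)*(-1585) = (2*(-17)²)*(-1585) = (2*289)*(-1585) = 578*(-1585) = -916130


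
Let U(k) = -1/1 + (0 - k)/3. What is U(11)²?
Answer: 196/9 ≈ 21.778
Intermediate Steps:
U(k) = -1 - k/3 (U(k) = -1*1 - k*(⅓) = -1 - k/3)
U(11)² = (-1 - ⅓*11)² = (-1 - 11/3)² = (-14/3)² = 196/9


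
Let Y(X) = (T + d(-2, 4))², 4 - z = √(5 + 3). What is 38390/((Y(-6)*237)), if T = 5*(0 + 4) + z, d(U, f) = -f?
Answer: 19195/(474*(10 - √2)²) ≈ 0.54935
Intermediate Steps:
z = 4 - 2*√2 (z = 4 - √(5 + 3) = 4 - √8 = 4 - 2*√2 ≈ 1.1716)
T = 24 - 2*√2 (T = 5*(0 + 4) + (4 - 2*√2) = 5*4 + (4 - 2*√2) = 20 + (4 - 2*√2) = 24 - 2*√2 ≈ 21.172)
Y(X) = (20 - 2*√2)² (Y(X) = ((24 - 2*√2) - 1*4)² = ((24 - 2*√2) - 4)² = (20 - 2*√2)²)
38390/((Y(-6)*237)) = 38390/(((408 - 80*√2)*237)) = 38390/(96696 - 18960*√2)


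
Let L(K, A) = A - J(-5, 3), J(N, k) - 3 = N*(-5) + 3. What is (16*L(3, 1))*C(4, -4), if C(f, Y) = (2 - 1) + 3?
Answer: -1920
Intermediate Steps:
J(N, k) = 6 - 5*N (J(N, k) = 3 + (N*(-5) + 3) = 3 + (-5*N + 3) = 3 + (3 - 5*N) = 6 - 5*N)
C(f, Y) = 4 (C(f, Y) = 1 + 3 = 4)
L(K, A) = -31 + A (L(K, A) = A - (6 - 5*(-5)) = A - (6 + 25) = A - 1*31 = A - 31 = -31 + A)
(16*L(3, 1))*C(4, -4) = (16*(-31 + 1))*4 = (16*(-30))*4 = -480*4 = -1920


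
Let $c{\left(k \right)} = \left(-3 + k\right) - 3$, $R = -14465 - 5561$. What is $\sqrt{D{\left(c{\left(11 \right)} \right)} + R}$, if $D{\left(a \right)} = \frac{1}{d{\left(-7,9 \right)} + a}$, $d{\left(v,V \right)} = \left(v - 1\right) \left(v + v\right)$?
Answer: $\frac{i \sqrt{30459533}}{39} \approx 141.51 i$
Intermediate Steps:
$R = -20026$
$d{\left(v,V \right)} = 2 v \left(-1 + v\right)$ ($d{\left(v,V \right)} = \left(-1 + v\right) 2 v = 2 v \left(-1 + v\right)$)
$c{\left(k \right)} = -6 + k$
$D{\left(a \right)} = \frac{1}{112 + a}$ ($D{\left(a \right)} = \frac{1}{2 \left(-7\right) \left(-1 - 7\right) + a} = \frac{1}{2 \left(-7\right) \left(-8\right) + a} = \frac{1}{112 + a}$)
$\sqrt{D{\left(c{\left(11 \right)} \right)} + R} = \sqrt{\frac{1}{112 + \left(-6 + 11\right)} - 20026} = \sqrt{\frac{1}{112 + 5} - 20026} = \sqrt{\frac{1}{117} - 20026} = \sqrt{- \frac{2343041}{117}} = \frac{i \sqrt{30459533}}{39}$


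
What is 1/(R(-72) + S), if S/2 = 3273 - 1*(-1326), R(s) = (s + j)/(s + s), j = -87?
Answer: 48/441557 ≈ 0.00010871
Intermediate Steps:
R(s) = (-87 + s)/(2*s) (R(s) = (s - 87)/(s + s) = (-87 + s)/((2*s)) = (-87 + s)*(1/(2*s)) = (-87 + s)/(2*s))
S = 9198 (S = 2*(3273 - 1*(-1326)) = 2*(3273 + 1326) = 2*4599 = 9198)
1/(R(-72) + S) = 1/((½)*(-87 - 72)/(-72) + 9198) = 1/((½)*(-1/72)*(-159) + 9198) = 1/(53/48 + 9198) = 1/(441557/48) = 48/441557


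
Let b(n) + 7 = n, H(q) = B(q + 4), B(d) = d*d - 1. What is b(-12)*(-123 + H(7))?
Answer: 57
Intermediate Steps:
B(d) = -1 + d² (B(d) = d² - 1 = -1 + d²)
H(q) = -1 + (4 + q)² (H(q) = -1 + (q + 4)² = -1 + (4 + q)²)
b(n) = -7 + n
b(-12)*(-123 + H(7)) = (-7 - 12)*(-123 + (-1 + (4 + 7)²)) = -19*(-123 + (-1 + 11²)) = -19*(-123 + (-1 + 121)) = -19*(-123 + 120) = -19*(-3) = 57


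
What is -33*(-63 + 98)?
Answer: -1155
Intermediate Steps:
-33*(-63 + 98) = -33*35 = -1155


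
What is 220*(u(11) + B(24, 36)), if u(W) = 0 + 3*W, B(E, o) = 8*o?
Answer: 70620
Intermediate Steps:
u(W) = 3*W
220*(u(11) + B(24, 36)) = 220*(3*11 + 8*36) = 220*(33 + 288) = 220*321 = 70620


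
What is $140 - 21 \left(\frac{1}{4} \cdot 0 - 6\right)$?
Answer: $266$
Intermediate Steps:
$140 - 21 \left(\frac{1}{4} \cdot 0 - 6\right) = 140 - 21 \left(0 - 6\right) = 140 - -126 = 140 + 126 = 266$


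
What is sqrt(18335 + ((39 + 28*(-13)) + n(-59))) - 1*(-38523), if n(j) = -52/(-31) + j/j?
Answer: 38523 + sqrt(17310183)/31 ≈ 38657.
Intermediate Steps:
n(j) = 83/31 (n(j) = -52*(-1/31) + 1 = 52/31 + 1 = 83/31)
sqrt(18335 + ((39 + 28*(-13)) + n(-59))) - 1*(-38523) = sqrt(18335 + ((39 + 28*(-13)) + 83/31)) - 1*(-38523) = sqrt(18335 + ((39 - 364) + 83/31)) + 38523 = sqrt(18335 + (-325 + 83/31)) + 38523 = sqrt(18335 - 9992/31) + 38523 = sqrt(558393/31) + 38523 = sqrt(17310183)/31 + 38523 = 38523 + sqrt(17310183)/31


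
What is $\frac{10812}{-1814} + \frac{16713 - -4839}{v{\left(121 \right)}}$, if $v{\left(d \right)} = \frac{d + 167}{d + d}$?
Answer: $\frac{49260185}{2721} \approx 18104.0$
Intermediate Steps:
$v{\left(d \right)} = \frac{167 + d}{2 d}$
$\frac{10812}{-1814} + \frac{16713 - -4839}{v{\left(121 \right)}} = \frac{10812}{-1814} + \frac{16713 - -4839}{\frac{1}{2} \cdot \frac{1}{121} \left(167 + 121\right)} = 10812 \left(- \frac{1}{1814}\right) + \frac{16713 + 4839}{\frac{1}{2} \cdot \frac{1}{121} \cdot 288} = - \frac{5406}{907} + \frac{21552}{\frac{144}{121}} = - \frac{5406}{907} + 21552 \cdot \frac{121}{144} = - \frac{5406}{907} + \frac{54329}{3} = \frac{49260185}{2721}$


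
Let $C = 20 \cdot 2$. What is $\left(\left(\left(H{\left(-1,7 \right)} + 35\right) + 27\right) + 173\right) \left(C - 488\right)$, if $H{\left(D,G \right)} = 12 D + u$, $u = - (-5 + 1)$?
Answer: $-101696$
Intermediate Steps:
$u = 4$ ($u = \left(-1\right) \left(-4\right) = 4$)
$C = 40$
$H{\left(D,G \right)} = 4 + 12 D$ ($H{\left(D,G \right)} = 12 D + 4 = 4 + 12 D$)
$\left(\left(\left(H{\left(-1,7 \right)} + 35\right) + 27\right) + 173\right) \left(C - 488\right) = \left(\left(\left(\left(4 + 12 \left(-1\right)\right) + 35\right) + 27\right) + 173\right) \left(40 - 488\right) = \left(\left(\left(\left(4 - 12\right) + 35\right) + 27\right) + 173\right) \left(-448\right) = \left(\left(\left(-8 + 35\right) + 27\right) + 173\right) \left(-448\right) = \left(\left(27 + 27\right) + 173\right) \left(-448\right) = \left(54 + 173\right) \left(-448\right) = 227 \left(-448\right) = -101696$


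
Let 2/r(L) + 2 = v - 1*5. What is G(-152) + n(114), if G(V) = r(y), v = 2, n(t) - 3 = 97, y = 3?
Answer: 498/5 ≈ 99.600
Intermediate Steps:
n(t) = 100 (n(t) = 3 + 97 = 100)
r(L) = -⅖ (r(L) = 2/(-2 + (2 - 1*5)) = 2/(-2 + (2 - 5)) = 2/(-2 - 3) = 2/(-5) = 2*(-⅕) = -⅖)
G(V) = -⅖
G(-152) + n(114) = -⅖ + 100 = 498/5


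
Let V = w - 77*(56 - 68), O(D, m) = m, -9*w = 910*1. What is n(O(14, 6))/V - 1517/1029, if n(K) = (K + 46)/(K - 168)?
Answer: -2408116/1633023 ≈ -1.4746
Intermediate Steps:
w = -910/9 ≈ -101.11
V = 7406/9 (V = -910/9 - 77*(56 - 68) = -910/9 - 77*(-12) = -910/9 - 1*(-924) = -910/9 + 924 = 7406/9 ≈ 822.89)
n(K) = (46 + K)/(-168 + K)
n(O(14, 6))/V - 1517/1029 = ((46 + 6)/(-168 + 6))/(7406/9) - 1517/1029 = (52/(-162))*(9/7406) - 1517*1/1029 = -1/162*52*(9/7406) - 1517/1029 = -26/81*9/7406 - 1517/1029 = -13/33327 - 1517/1029 = -2408116/1633023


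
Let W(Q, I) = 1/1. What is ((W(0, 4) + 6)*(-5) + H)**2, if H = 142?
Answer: 11449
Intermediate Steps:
W(Q, I) = 1
((W(0, 4) + 6)*(-5) + H)**2 = ((1 + 6)*(-5) + 142)**2 = (7*(-5) + 142)**2 = (-35 + 142)**2 = 107**2 = 11449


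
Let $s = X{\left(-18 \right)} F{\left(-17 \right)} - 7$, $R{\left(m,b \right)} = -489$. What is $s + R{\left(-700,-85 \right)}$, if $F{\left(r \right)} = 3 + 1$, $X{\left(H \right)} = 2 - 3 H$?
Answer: $-272$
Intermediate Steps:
$F{\left(r \right)} = 4$
$s = 217$ ($s = \left(2 - -54\right) 4 - 7 = \left(2 + 54\right) 4 - 7 = 56 \cdot 4 - 7 = 224 - 7 = 217$)
$s + R{\left(-700,-85 \right)} = 217 - 489 = -272$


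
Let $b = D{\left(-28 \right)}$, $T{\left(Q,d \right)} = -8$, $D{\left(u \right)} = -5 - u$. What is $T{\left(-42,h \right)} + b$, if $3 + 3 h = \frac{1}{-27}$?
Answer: $15$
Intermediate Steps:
$h = - \frac{82}{81}$ ($h = -1 + \frac{1}{3 \left(-27\right)} = -1 + \frac{1}{3} \left(- \frac{1}{27}\right) = -1 - \frac{1}{81} = - \frac{82}{81} \approx -1.0123$)
$b = 23$ ($b = -5 - -28 = -5 + 28 = 23$)
$T{\left(-42,h \right)} + b = -8 + 23 = 15$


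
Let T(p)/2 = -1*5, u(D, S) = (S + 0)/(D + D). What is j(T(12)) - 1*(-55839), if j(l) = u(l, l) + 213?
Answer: 112105/2 ≈ 56053.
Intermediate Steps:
u(D, S) = S/(2*D) (u(D, S) = S/((2*D)) = S*(1/(2*D)) = S/(2*D))
T(p) = -10 (T(p) = 2*(-1*5) = 2*(-5) = -10)
j(l) = 427/2 (j(l) = l/(2*l) + 213 = ½ + 213 = 427/2)
j(T(12)) - 1*(-55839) = 427/2 - 1*(-55839) = 427/2 + 55839 = 112105/2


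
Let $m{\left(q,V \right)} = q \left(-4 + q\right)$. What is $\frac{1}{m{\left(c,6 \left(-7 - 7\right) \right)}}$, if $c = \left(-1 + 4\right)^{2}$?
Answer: $\frac{1}{45} \approx 0.022222$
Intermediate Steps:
$c = 9$ ($c = 3^{2} = 9$)
$\frac{1}{m{\left(c,6 \left(-7 - 7\right) \right)}} = \frac{1}{9 \left(-4 + 9\right)} = \frac{1}{9 \cdot 5} = \frac{1}{45}$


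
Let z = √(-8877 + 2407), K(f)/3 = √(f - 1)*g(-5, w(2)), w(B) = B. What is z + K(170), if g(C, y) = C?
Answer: -195 + I*√6470 ≈ -195.0 + 80.436*I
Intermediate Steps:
K(f) = -15*√(-1 + f) (K(f) = 3*(√(f - 1)*(-5)) = 3*(√(-1 + f)*(-5)) = 3*(-5*√(-1 + f)) = -15*√(-1 + f))
z = I*√6470 (z = √(-6470) = I*√6470 ≈ 80.436*I)
z + K(170) = I*√6470 - 15*√(-1 + 170) = I*√6470 - 15*√169 = I*√6470 - 15*13 = I*√6470 - 195 = -195 + I*√6470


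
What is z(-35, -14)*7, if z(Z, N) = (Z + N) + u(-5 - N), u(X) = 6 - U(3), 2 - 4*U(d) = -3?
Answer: -1239/4 ≈ -309.75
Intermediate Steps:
U(d) = 5/4 (U(d) = ½ - ¼*(-3) = ½ + ¾ = 5/4)
u(X) = 19/4 (u(X) = 6 - 1*5/4 = 6 - 5/4 = 19/4)
z(Z, N) = 19/4 + N + Z (z(Z, N) = (Z + N) + 19/4 = (N + Z) + 19/4 = 19/4 + N + Z)
z(-35, -14)*7 = (19/4 - 14 - 35)*7 = -177/4*7 = -1239/4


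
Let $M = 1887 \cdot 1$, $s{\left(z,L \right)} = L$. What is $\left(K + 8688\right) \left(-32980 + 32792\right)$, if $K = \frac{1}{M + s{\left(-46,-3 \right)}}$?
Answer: $- \frac{769305071}{471} \approx -1.6333 \cdot 10^{6}$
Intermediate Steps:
$M = 1887$
$K = \frac{1}{1884}$ ($K = \frac{1}{1887 - 3} = \frac{1}{1884} \approx 0.00053079$)
$\left(K + 8688\right) \left(-32980 + 32792\right) = \left(\frac{1}{1884} + 8688\right) \left(-32980 + 32792\right) = \frac{16368193}{1884} \left(-188\right) = - \frac{769305071}{471}$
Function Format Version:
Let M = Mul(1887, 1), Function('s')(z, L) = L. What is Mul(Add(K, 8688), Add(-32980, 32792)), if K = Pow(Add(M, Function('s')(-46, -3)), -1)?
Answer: Rational(-769305071, 471) ≈ -1.6333e+6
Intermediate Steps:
M = 1887
K = Rational(1, 1884) (K = Pow(Add(1887, -3), -1) = Pow(1884, -1) = Rational(1, 1884) ≈ 0.00053079)
Mul(Add(K, 8688), Add(-32980, 32792)) = Mul(Add(Rational(1, 1884), 8688), Add(-32980, 32792)) = Mul(Rational(16368193, 1884), -188) = Rational(-769305071, 471)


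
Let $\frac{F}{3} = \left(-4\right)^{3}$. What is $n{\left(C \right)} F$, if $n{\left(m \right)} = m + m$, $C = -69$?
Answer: $26496$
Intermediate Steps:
$n{\left(m \right)} = 2 m$
$F = -192$ ($F = 3 \left(-4\right)^{3} = 3 \left(-64\right) = -192$)
$n{\left(C \right)} F = 2 \left(-69\right) \left(-192\right) = \left(-138\right) \left(-192\right) = 26496$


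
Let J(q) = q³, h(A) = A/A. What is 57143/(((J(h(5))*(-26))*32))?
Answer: -57143/832 ≈ -68.682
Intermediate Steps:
h(A) = 1
57143/(((J(h(5))*(-26))*32)) = 57143/(((1³*(-26))*32)) = 57143/(((1*(-26))*32)) = 57143/((-26*32)) = 57143/(-832) = 57143*(-1/832) = -57143/832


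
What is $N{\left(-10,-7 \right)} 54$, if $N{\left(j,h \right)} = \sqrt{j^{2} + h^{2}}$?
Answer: $54 \sqrt{149} \approx 659.15$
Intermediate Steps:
$N{\left(j,h \right)} = \sqrt{h^{2} + j^{2}}$
$N{\left(-10,-7 \right)} 54 = \sqrt{\left(-7\right)^{2} + \left(-10\right)^{2}} \cdot 54 = \sqrt{49 + 100} \cdot 54 = \sqrt{149} \cdot 54 = 54 \sqrt{149}$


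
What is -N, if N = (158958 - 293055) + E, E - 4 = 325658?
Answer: -191565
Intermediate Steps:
E = 325662 (E = 4 + 325658 = 325662)
N = 191565 (N = (158958 - 293055) + 325662 = -134097 + 325662 = 191565)
-N = -1*191565 = -191565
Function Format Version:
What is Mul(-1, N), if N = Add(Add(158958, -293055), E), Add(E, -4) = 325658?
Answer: -191565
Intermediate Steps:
E = 325662 (E = Add(4, 325658) = 325662)
N = 191565 (N = Add(Add(158958, -293055), 325662) = Add(-134097, 325662) = 191565)
Mul(-1, N) = Mul(-1, 191565) = -191565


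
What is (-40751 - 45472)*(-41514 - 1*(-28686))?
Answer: 1106068644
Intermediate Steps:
(-40751 - 45472)*(-41514 - 1*(-28686)) = -86223*(-41514 + 28686) = -86223*(-12828) = 1106068644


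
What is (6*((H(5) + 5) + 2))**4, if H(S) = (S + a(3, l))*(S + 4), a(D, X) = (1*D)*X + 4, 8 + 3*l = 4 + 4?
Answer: 77720518656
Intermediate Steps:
l = 0 (l = -8/3 + (4 + 4)/3 = -8/3 + (1/3)*8 = -8/3 + 8/3 = 0)
a(D, X) = 4 + D*X (a(D, X) = D*X + 4 = 4 + D*X)
H(S) = (4 + S)**2 (H(S) = (S + (4 + 3*0))*(S + 4) = (S + (4 + 0))*(4 + S) = (S + 4)*(4 + S) = (4 + S)*(4 + S) = (4 + S)**2)
(6*((H(5) + 5) + 2))**4 = (6*(((16 + 5**2 + 8*5) + 5) + 2))**4 = (6*(((16 + 25 + 40) + 5) + 2))**4 = (6*((81 + 5) + 2))**4 = (6*(86 + 2))**4 = (6*88)**4 = 528**4 = 77720518656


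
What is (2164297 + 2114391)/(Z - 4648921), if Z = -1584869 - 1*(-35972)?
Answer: -2139344/3098909 ≈ -0.69035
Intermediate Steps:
Z = -1548897 (Z = -1584869 + 35972 = -1548897)
(2164297 + 2114391)/(Z - 4648921) = (2164297 + 2114391)/(-1548897 - 4648921) = 4278688/(-6197818) = 4278688*(-1/6197818) = -2139344/3098909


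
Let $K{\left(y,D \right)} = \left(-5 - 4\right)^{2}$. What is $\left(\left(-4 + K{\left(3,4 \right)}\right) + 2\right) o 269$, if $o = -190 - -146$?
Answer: $-935044$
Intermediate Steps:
$K{\left(y,D \right)} = 81$ ($K{\left(y,D \right)} = \left(-9\right)^{2} = 81$)
$o = -44$ ($o = -190 + 146 = -44$)
$\left(\left(-4 + K{\left(3,4 \right)}\right) + 2\right) o 269 = \left(\left(-4 + 81\right) + 2\right) \left(\left(-44\right) 269\right) = \left(77 + 2\right) \left(-11836\right) = 79 \left(-11836\right) = -935044$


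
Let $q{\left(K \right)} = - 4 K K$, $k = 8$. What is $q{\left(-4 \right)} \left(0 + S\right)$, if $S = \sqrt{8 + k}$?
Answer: $-256$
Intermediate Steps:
$S = 4$ ($S = \sqrt{8 + 8} = \sqrt{16} = 4$)
$q{\left(K \right)} = - 4 K^{2}$
$q{\left(-4 \right)} \left(0 + S\right) = - 4 \left(-4\right)^{2} \left(0 + 4\right) = \left(-4\right) 16 \cdot 4 = \left(-64\right) 4 = -256$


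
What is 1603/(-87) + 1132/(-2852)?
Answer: -1167560/62031 ≈ -18.822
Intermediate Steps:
1603/(-87) + 1132/(-2852) = 1603*(-1/87) + 1132*(-1/2852) = -1603/87 - 283/713 = -1167560/62031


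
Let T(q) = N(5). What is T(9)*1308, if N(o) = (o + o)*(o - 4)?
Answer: 13080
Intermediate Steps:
N(o) = 2*o*(-4 + o) (N(o) = (2*o)*(-4 + o) = 2*o*(-4 + o))
T(q) = 10 (T(q) = 2*5*(-4 + 5) = 2*5*1 = 10)
T(9)*1308 = 10*1308 = 13080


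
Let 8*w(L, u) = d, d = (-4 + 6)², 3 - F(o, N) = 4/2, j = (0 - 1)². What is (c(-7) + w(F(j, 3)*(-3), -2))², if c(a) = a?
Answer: 169/4 ≈ 42.250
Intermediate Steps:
j = 1 (j = (-1)² = 1)
F(o, N) = 1 (F(o, N) = 3 - 4/2 = 3 - 1*2 = 3 - 2 = 1)
d = 4 (d = 2² = 4)
w(L, u) = ½ (w(L, u) = (⅛)*4 = ½)
(c(-7) + w(F(j, 3)*(-3), -2))² = (-7 + ½)² = (-13/2)² = 169/4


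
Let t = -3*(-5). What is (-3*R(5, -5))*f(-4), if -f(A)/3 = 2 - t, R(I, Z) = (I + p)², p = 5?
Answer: -11700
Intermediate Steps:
t = 15
R(I, Z) = (5 + I)² (R(I, Z) = (I + 5)² = (5 + I)²)
f(A) = 39 (f(A) = -3*(2 - 1*15) = -3*(2 - 15) = -3*(-13) = 39)
(-3*R(5, -5))*f(-4) = -3*(5 + 5)²*39 = -3*10²*39 = -3*100*39 = -300*39 = -11700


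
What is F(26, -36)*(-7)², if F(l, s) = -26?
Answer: -1274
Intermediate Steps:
F(26, -36)*(-7)² = -26*(-7)² = -26*49 = -1274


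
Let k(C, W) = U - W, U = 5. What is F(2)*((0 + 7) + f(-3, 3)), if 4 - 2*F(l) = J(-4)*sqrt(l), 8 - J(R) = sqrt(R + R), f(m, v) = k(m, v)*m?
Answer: 2 - 4*sqrt(2) + 2*I ≈ -3.6569 + 2.0*I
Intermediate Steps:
k(C, W) = 5 - W
f(m, v) = m*(5 - v) (f(m, v) = (5 - v)*m = m*(5 - v))
J(R) = 8 - sqrt(2)*sqrt(R) (J(R) = 8 - sqrt(R + R) = 8 - sqrt(2*R) = 8 - sqrt(2)*sqrt(R))
F(l) = 2 - sqrt(l)*(8 - 2*I*sqrt(2))/2 (F(l) = 2 - (8 - sqrt(2)*sqrt(-4))*sqrt(l)/2 = 2 - (8 - sqrt(2)*2*I)*sqrt(l)/2 = 2 - (8 - 2*I*sqrt(2))*sqrt(l)/2 = 2 - sqrt(l)*(8 - 2*I*sqrt(2))/2)
F(2)*((0 + 7) + f(-3, 3)) = (2 + sqrt(2)*(-4 + I*sqrt(2)))*((0 + 7) - 3*(5 - 1*3)) = (2 + sqrt(2)*(-4 + I*sqrt(2)))*(7 - 3*(5 - 3)) = (2 + sqrt(2)*(-4 + I*sqrt(2)))*(7 - 3*2) = (2 + sqrt(2)*(-4 + I*sqrt(2)))*(7 - 6) = (2 + sqrt(2)*(-4 + I*sqrt(2)))*1 = 2 + sqrt(2)*(-4 + I*sqrt(2))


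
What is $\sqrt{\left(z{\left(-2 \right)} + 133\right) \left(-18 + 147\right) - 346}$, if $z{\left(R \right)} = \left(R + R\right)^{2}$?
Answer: $5 \sqrt{755} \approx 137.39$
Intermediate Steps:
$z{\left(R \right)} = 4 R^{2}$ ($z{\left(R \right)} = \left(2 R\right)^{2} = 4 R^{2}$)
$\sqrt{\left(z{\left(-2 \right)} + 133\right) \left(-18 + 147\right) - 346} = \sqrt{\left(4 \left(-2\right)^{2} + 133\right) \left(-18 + 147\right) - 346} = \sqrt{\left(4 \cdot 4 + 133\right) 129 - 346} = \sqrt{\left(16 + 133\right) 129 - 346} = \sqrt{149 \cdot 129 - 346} = \sqrt{19221 - 346} = \sqrt{18875} = 5 \sqrt{755}$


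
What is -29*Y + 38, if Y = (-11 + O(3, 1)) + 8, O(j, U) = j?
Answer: 38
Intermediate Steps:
Y = 0 (Y = (-11 + 3) + 8 = -8 + 8 = 0)
-29*Y + 38 = -29*0 + 38 = 0 + 38 = 38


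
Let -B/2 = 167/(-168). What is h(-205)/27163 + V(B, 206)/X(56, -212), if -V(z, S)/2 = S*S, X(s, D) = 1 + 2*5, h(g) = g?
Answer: -2305380391/298793 ≈ -7715.6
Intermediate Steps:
B = 167/84 (B = -334/(-168) = -334*(-1)/168 = -2*(-167/168) = 167/84 ≈ 1.9881)
X(s, D) = 11 (X(s, D) = 1 + 10 = 11)
V(z, S) = -2*S² (V(z, S) = -2*S*S = -2*S²)
h(-205)/27163 + V(B, 206)/X(56, -212) = -205/27163 - 2*206²/11 = -205*1/27163 - 2*42436*(1/11) = -205/27163 - 84872*1/11 = -205/27163 - 84872/11 = -2305380391/298793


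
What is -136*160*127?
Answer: -2763520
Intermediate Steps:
-136*160*127 = -21760*127 = -2763520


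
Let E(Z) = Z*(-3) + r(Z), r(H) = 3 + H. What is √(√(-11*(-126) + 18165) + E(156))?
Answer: √(-309 + 7*√399) ≈ 13.007*I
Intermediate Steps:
E(Z) = 3 - 2*Z (E(Z) = Z*(-3) + (3 + Z) = -3*Z + (3 + Z) = 3 - 2*Z)
√(√(-11*(-126) + 18165) + E(156)) = √(√(-11*(-126) + 18165) + (3 - 2*156)) = √(√(1386 + 18165) + (3 - 312)) = √(√19551 - 309) = √(7*√399 - 309) = √(-309 + 7*√399)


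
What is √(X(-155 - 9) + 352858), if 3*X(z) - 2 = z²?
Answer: 4*√22614 ≈ 601.52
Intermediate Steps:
X(z) = ⅔ + z²/3
√(X(-155 - 9) + 352858) = √((⅔ + (-155 - 9)²/3) + 352858) = √((⅔ + (⅓)*(-164)²) + 352858) = √((⅔ + (⅓)*26896) + 352858) = √((⅔ + 26896/3) + 352858) = √(8966 + 352858) = √361824 = 4*√22614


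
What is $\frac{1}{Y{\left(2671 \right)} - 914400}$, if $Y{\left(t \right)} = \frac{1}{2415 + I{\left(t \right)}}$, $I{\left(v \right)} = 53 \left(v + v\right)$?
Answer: $- \frac{285541}{261098690399} \approx -1.0936 \cdot 10^{-6}$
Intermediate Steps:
$I{\left(v \right)} = 106 v$ ($I{\left(v \right)} = 53 \cdot 2 v = 106 v$)
$Y{\left(t \right)} = \frac{1}{2415 + 106 t}$
$\frac{1}{Y{\left(2671 \right)} - 914400} = \frac{1}{\frac{1}{2415 + 106 \cdot 2671} - 914400} = \frac{1}{\frac{1}{2415 + 283126} - 914400} = \frac{1}{\frac{1}{285541} - 914400} = \frac{1}{- \frac{261098690399}{285541}} = - \frac{285541}{261098690399}$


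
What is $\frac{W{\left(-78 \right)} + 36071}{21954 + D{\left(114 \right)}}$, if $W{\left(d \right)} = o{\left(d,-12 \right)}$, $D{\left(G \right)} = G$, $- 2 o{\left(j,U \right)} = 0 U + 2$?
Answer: $\frac{18035}{11034} \approx 1.6345$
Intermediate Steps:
$o{\left(j,U \right)} = -1$ ($o{\left(j,U \right)} = - \frac{0 U + 2}{2} = - \frac{0 + 2}{2} = \left(- \frac{1}{2}\right) 2 = -1$)
$W{\left(d \right)} = -1$
$\frac{W{\left(-78 \right)} + 36071}{21954 + D{\left(114 \right)}} = \frac{-1 + 36071}{21954 + 114} = \frac{36070}{22068} = 36070 \cdot \frac{1}{22068} = \frac{18035}{11034}$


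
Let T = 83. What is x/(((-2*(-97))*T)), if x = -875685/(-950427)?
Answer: 291895/5101258518 ≈ 5.7220e-5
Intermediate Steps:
x = 291895/316809 (x = -875685*(-1/950427) = 291895/316809 ≈ 0.92136)
x/(((-2*(-97))*T)) = 291895/(316809*((-2*(-97)*83))) = 291895/(316809*((194*83))) = (291895/316809)/16102 = (291895/316809)*(1/16102) = 291895/5101258518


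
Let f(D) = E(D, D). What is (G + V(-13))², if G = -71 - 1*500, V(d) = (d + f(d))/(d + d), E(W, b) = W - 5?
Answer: 219484225/676 ≈ 3.2468e+5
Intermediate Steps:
E(W, b) = -5 + W
f(D) = -5 + D
V(d) = (-5 + 2*d)/(2*d) (V(d) = (d + (-5 + d))/(d + d) = (-5 + 2*d)/((2*d)) = (-5 + 2*d)*(1/(2*d)) = (-5 + 2*d)/(2*d))
G = -571 (G = -71 - 500 = -571)
(G + V(-13))² = (-571 + (-5/2 - 13)/(-13))² = (-571 - 1/13*(-31/2))² = (-571 + 31/26)² = (-14815/26)² = 219484225/676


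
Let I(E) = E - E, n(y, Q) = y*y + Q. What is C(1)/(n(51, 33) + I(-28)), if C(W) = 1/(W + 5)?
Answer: 1/15804 ≈ 6.3275e-5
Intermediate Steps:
n(y, Q) = Q + y² (n(y, Q) = y² + Q = Q + y²)
C(W) = 1/(5 + W)
I(E) = 0
C(1)/(n(51, 33) + I(-28)) = 1/((5 + 1)*((33 + 51²) + 0)) = 1/(6*((33 + 2601) + 0)) = 1/(6*(2634 + 0)) = (⅙)/2634 = (⅙)*(1/2634) = 1/15804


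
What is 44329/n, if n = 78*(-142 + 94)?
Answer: -44329/3744 ≈ -11.840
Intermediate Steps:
n = -3744 (n = 78*(-48) = -3744)
44329/n = 44329/(-3744) = 44329*(-1/3744) = -44329/3744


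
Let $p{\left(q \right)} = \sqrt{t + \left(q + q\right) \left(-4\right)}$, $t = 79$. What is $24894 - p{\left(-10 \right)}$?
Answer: $24894 - \sqrt{159} \approx 24881.0$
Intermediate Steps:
$p{\left(q \right)} = \sqrt{79 - 8 q}$ ($p{\left(q \right)} = \sqrt{79 + \left(q + q\right) \left(-4\right)} = \sqrt{79 + 2 q \left(-4\right)} = \sqrt{79 - 8 q}$)
$24894 - p{\left(-10 \right)} = 24894 - \sqrt{79 - -80} = 24894 - \sqrt{79 + 80} = 24894 - \sqrt{159}$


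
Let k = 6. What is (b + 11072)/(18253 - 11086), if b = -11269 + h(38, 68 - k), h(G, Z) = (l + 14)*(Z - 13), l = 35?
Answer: 2204/7167 ≈ 0.30752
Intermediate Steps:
h(G, Z) = -637 + 49*Z (h(G, Z) = (35 + 14)*(Z - 13) = 49*(-13 + Z) = -637 + 49*Z)
b = -8868 (b = -11269 + (-637 + 49*(68 - 1*6)) = -11269 + (-637 + 49*(68 - 6)) = -11269 + (-637 + 49*62) = -11269 + (-637 + 3038) = -11269 + 2401 = -8868)
(b + 11072)/(18253 - 11086) = (-8868 + 11072)/(18253 - 11086) = 2204/7167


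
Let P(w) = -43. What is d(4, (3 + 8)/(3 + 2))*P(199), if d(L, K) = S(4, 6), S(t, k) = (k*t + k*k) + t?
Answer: -2752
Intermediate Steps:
S(t, k) = t + k**2 + k*t (S(t, k) = (k*t + k**2) + t = (k**2 + k*t) + t = t + k**2 + k*t)
d(L, K) = 64 (d(L, K) = 4 + 6**2 + 6*4 = 4 + 36 + 24 = 64)
d(4, (3 + 8)/(3 + 2))*P(199) = 64*(-43) = -2752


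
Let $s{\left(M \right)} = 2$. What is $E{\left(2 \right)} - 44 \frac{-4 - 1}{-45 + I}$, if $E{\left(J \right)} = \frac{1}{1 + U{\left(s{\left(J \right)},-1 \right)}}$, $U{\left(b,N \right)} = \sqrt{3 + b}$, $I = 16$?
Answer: $- \frac{909}{116} + \frac{\sqrt{5}}{4} \approx -7.2772$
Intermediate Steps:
$E{\left(J \right)} = \frac{1}{1 + \sqrt{5}}$ ($E{\left(J \right)} = \frac{1}{1 + \sqrt{3 + 2}} = \frac{1}{1 + \sqrt{5}}$)
$E{\left(2 \right)} - 44 \frac{-4 - 1}{-45 + I} = \left(- \frac{1}{4} + \frac{\sqrt{5}}{4}\right) - 44 \frac{-4 - 1}{-45 + 16} = \left(- \frac{1}{4} + \frac{\sqrt{5}}{4}\right) - 44 \left(- \frac{5}{-29}\right) = \left(- \frac{1}{4} + \frac{\sqrt{5}}{4}\right) - 44 \left(\left(-5\right) \left(- \frac{1}{29}\right)\right) = \left(- \frac{1}{4} + \frac{\sqrt{5}}{4}\right) - \frac{220}{29} = - \frac{909}{116} + \frac{\sqrt{5}}{4}$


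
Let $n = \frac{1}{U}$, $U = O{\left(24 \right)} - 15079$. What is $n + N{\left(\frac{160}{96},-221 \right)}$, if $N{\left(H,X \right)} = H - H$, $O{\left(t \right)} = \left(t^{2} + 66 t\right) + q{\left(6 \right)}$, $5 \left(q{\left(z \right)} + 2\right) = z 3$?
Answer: $- \frac{5}{64587} \approx -7.7415 \cdot 10^{-5}$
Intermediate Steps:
$q{\left(z \right)} = -2 + \frac{3 z}{5}$ ($q{\left(z \right)} = -2 + \frac{z 3}{5} = -2 + \frac{3 z}{5}$)
$O{\left(t \right)} = \frac{8}{5} + t^{2} + 66 t$ ($O{\left(t \right)} = \left(t^{2} + 66 t\right) + \left(-2 + \frac{3}{5} \cdot 6\right) = \left(t^{2} + 66 t\right) + \left(-2 + \frac{18}{5}\right) = \left(t^{2} + 66 t\right) + \frac{8}{5} = \frac{8}{5} + t^{2} + 66 t$)
$N{\left(H,X \right)} = 0$
$U = - \frac{64587}{5}$ ($U = \left(\frac{8}{5} + 24^{2} + 66 \cdot 24\right) - 15079 = \left(\frac{8}{5} + 576 + 1584\right) - 15079 = \frac{10808}{5} - 15079 = - \frac{64587}{5} \approx -12917.0$)
$n = - \frac{5}{64587}$ ($n = \frac{1}{- \frac{64587}{5}} = - \frac{5}{64587} \approx -7.7415 \cdot 10^{-5}$)
$n + N{\left(\frac{160}{96},-221 \right)} = - \frac{5}{64587} + 0 = - \frac{5}{64587}$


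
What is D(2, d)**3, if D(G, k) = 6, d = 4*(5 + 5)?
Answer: 216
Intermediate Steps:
d = 40 (d = 4*10 = 40)
D(2, d)**3 = 6**3 = 216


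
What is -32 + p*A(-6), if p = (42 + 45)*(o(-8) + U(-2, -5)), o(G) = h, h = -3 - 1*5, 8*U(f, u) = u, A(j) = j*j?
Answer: -54091/2 ≈ -27046.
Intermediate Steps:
A(j) = j**2
U(f, u) = u/8
h = -8 (h = -3 - 5 = -8)
o(G) = -8
p = -6003/8 (p = (42 + 45)*(-8 + (1/8)*(-5)) = 87*(-8 - 5/8) = 87*(-69/8) = -6003/8 ≈ -750.38)
-32 + p*A(-6) = -32 - 6003/8*(-6)**2 = -32 - 6003/8*36 = -32 - 54027/2 = -54091/2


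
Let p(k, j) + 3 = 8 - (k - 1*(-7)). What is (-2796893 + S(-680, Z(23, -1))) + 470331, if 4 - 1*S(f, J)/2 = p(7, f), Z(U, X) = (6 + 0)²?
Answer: -2326536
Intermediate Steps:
p(k, j) = -2 - k (p(k, j) = -3 + (8 - (k - 1*(-7))) = -3 + (8 - (k + 7)) = -3 + (8 - (7 + k)) = -3 + (8 + (-7 - k)) = -3 + (1 - k) = -2 - k)
Z(U, X) = 36 (Z(U, X) = 6² = 36)
S(f, J) = 26 (S(f, J) = 8 - 2*(-2 - 1*7) = 8 - 2*(-2 - 7) = 8 - 2*(-9) = 8 + 18 = 26)
(-2796893 + S(-680, Z(23, -1))) + 470331 = (-2796893 + 26) + 470331 = -2796867 + 470331 = -2326536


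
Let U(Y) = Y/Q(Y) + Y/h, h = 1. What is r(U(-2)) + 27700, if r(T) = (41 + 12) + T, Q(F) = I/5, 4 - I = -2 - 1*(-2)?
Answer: 55497/2 ≈ 27749.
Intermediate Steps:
I = 4 (I = 4 - (-2 - 1*(-2)) = 4 - (-2 + 2) = 4 - 1*0 = 4 + 0 = 4)
Q(F) = 4/5
U(Y) = 9*Y/4 (U(Y) = Y/(4/5) + Y/1 = Y*(5/4) + Y*1 = 5*Y/4 + Y = 9*Y/4)
r(T) = 53 + T
r(U(-2)) + 27700 = (53 + (9/4)*(-2)) + 27700 = (53 - 9/2) + 27700 = 97/2 + 27700 = 55497/2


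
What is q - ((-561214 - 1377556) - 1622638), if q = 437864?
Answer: 3999272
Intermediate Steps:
q - ((-561214 - 1377556) - 1622638) = 437864 - ((-561214 - 1377556) - 1622638) = 437864 - (-1938770 - 1622638) = 437864 - 1*(-3561408) = 437864 + 3561408 = 3999272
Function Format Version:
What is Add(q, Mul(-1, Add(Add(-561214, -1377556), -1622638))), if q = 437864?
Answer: 3999272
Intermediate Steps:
Add(q, Mul(-1, Add(Add(-561214, -1377556), -1622638))) = Add(437864, Mul(-1, Add(Add(-561214, -1377556), -1622638))) = Add(437864, Mul(-1, Add(-1938770, -1622638))) = Add(437864, Mul(-1, -3561408)) = Add(437864, 3561408) = 3999272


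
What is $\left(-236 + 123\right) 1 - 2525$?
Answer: $-2638$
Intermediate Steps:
$\left(-236 + 123\right) 1 - 2525 = \left(-113\right) 1 - 2525 = -113 - 2525 = -2638$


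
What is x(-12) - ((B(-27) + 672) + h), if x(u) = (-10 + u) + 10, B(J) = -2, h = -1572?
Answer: 890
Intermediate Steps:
x(u) = u
x(-12) - ((B(-27) + 672) + h) = -12 - ((-2 + 672) - 1572) = -12 - (670 - 1572) = -12 - 1*(-902) = -12 + 902 = 890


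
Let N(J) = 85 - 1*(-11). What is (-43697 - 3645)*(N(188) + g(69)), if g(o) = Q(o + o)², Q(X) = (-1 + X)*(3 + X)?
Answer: -17665505627070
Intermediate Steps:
N(J) = 96 (N(J) = 85 + 11 = 96)
g(o) = (-3 + 4*o + 4*o²)² (g(o) = (-3 + (o + o)² + 2*(o + o))² = (-3 + (2*o)² + 2*(2*o))² = (-3 + 4*o² + 4*o)² = (-3 + 4*o + 4*o²)²)
(-43697 - 3645)*(N(188) + g(69)) = (-43697 - 3645)*(96 + (-3 + 4*69 + 4*69²)²) = -47342*(96 + (-3 + 276 + 4*4761)²) = -47342*(96 + (-3 + 276 + 19044)²) = -47342*(96 + 19317²) = -47342*(96 + 373146489) = -47342*373146585 = -17665505627070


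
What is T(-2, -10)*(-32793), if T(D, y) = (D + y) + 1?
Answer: 360723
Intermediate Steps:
T(D, y) = 1 + D + y
T(-2, -10)*(-32793) = (1 - 2 - 10)*(-32793) = -11*(-32793) = 360723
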